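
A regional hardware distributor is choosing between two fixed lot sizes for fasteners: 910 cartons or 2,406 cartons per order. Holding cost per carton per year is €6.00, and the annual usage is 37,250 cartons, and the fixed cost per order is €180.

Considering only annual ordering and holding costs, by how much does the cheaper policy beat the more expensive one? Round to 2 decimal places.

Annual cost at Q: ordering D·S/Q plus holding Q·H/2.
TC(910) = (37,250/910)×180 + (910/2)×6 = €10,098.13
TC(2,406) = (37,250/2,406)×180 + (2,406/2)×6 = €10,004.78
Lots of 2,406 are cheaper by €93.35.

€93.35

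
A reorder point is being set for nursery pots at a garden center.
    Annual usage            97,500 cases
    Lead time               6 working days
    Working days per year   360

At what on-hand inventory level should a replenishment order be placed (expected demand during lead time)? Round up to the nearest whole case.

1,625 cases

Daily demand d = 97,500 / 360 = 270.833 cases/day
Demand during lead time = 270.833 × 6 = 1,625.00
Reorder point = 1,625.00 → round up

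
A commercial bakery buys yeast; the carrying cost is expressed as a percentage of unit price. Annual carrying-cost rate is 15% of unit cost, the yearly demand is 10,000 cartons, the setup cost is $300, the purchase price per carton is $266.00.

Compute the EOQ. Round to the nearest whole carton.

388 cartons

Holding cost per carton per year: H = 15% × $266 = $39.9000
Q* = √(2·D·S / H) = √(2·10,000·300 / 39.9) = √150,375.9 ≈ 387.78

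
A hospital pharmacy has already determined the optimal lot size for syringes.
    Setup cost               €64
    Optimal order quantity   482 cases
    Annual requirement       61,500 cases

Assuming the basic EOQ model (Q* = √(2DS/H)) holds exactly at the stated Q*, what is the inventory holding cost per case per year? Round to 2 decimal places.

Since Q* = (2DS/H)^½, squaring gives Q*²·H = 2DS.
H = 2DS / Q² = 2 × 61,500 × 64 / 482² = 33.8837

€33.88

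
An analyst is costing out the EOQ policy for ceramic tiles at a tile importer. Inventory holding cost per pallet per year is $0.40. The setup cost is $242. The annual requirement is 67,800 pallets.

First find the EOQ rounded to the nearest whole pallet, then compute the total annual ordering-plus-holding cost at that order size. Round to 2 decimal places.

EOQ = √(2DS/H) = √(2 × 67,800 × 242 / 0.4)
    = √(82,038,000.00) ≈ 9,057.48 → Q = 9,057 pallets
Orders/yr = 67,800/9,057 = 7.486; ordering cost = 7.486 × $242 = $1,811.59
Average inventory = 9,057/2 = 4528.5; holding cost = 4528.5 × $0.4 = $1,811.40
Total = $1,811.59 + $1,811.40 = $3,622.99

$3,622.99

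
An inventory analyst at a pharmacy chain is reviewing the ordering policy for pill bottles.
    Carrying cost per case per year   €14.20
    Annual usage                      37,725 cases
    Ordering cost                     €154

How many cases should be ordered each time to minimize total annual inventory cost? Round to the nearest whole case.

Optimal lot size Q* = (2 × 37,725 × €154 / €14.2)^½ ≈ 904.58

905 cases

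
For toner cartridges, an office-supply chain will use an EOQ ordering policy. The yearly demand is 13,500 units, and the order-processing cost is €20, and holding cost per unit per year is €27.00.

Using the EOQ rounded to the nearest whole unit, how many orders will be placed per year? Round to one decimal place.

95.7 orders per year

EOQ = √(2DS/H) = √(2 × 13,500 × 20 / 27)
    = √(20,000.00) ≈ 141.42 → Q = 141
N = D/Q = 13,500/141 ≈ 95.745 orders/yr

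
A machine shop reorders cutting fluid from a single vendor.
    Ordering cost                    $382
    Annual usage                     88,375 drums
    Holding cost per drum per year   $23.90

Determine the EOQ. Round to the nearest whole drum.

Q* = √(2·D·S / H) = √(2·88,375·382 / 23.9) = √2,825,041.8 ≈ 1,680.79

1,681 drums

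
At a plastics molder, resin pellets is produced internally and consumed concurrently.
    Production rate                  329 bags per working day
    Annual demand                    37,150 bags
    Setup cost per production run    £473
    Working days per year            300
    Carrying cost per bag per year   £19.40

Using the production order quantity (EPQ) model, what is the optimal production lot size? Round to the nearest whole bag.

1,704 bags

Daily demand d = 37,150/300 = 123.833; p = 329; 1 − d/p = 0.62361
EPQ = √(2DS / (H(1 − d/p)))
    = √(2 × 37,150 × 473 / (19.4 × 0.62361)) ≈ 1,704.39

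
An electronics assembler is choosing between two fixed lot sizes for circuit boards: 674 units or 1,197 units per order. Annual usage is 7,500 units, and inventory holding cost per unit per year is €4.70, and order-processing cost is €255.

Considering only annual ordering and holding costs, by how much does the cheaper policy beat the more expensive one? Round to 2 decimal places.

For each Q, cost = (D/Q)·S + (Q/2)·H.
TC(674) = (7,500/674)×255 + (674/2)×4.7 = €4,421.44
TC(1,197) = (7,500/1,197)×255 + (1,197/2)×4.7 = €4,410.69
Cheaper: Q = 1,197.  Difference = €10.74

€10.74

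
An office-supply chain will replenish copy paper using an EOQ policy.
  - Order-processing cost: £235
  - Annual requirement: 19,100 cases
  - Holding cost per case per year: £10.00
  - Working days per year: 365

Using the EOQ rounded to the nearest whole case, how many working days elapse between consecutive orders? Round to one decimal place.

18.1 days

Optimal lot size Q* = (2 × 19,100 × £235 / £10)^½ ≈ 947.47 → Q = 947 cases
Days between orders = 365 / (D/Q) = 365 / 20.169 ≈ 18.097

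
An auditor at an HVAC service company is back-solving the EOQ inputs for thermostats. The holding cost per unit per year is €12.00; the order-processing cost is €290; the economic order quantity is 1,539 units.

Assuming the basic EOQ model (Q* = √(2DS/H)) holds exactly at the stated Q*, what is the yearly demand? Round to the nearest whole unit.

49,004 units per year

From Q* = √(2DS/H) ⇒ Q*² = 2DS/H.
D = Q²H / (2S) = 1,539² × 12 / (2 × 290) = 49,003.88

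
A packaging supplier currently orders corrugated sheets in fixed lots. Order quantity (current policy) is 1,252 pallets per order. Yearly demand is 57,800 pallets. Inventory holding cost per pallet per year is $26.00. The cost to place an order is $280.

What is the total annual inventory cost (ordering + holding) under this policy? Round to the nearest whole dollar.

Annual ordering cost = (D/Q)·S = (57,800/1,252) × 280 = $12,926.52
Annual holding cost  = (Q/2)·H = (1,252/2) × 26 = $16,276.00
Total = $12,926.52 + $16,276.00 = $29,202.52

$29,203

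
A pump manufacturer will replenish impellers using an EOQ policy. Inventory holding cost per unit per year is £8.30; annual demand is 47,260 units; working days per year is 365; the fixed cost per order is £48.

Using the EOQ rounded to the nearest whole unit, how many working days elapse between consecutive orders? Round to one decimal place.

5.7 days

Q* = √(2·D·S / H) = √(2·47,260·48 / 8.3) = √546,621.7 ≈ 739.34 → Q = 739 units
T = Q/D × 365 days = 739/47,260 × 365 = 5.707 days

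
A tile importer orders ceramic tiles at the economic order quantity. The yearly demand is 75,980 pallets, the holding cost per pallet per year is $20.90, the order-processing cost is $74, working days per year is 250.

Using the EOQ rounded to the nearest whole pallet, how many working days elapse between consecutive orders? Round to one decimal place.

2.4 days

2DS/H = 2·75,980·74/20.9 = 538,040.19
EOQ = √538,040.19 ≈ 733.51 → Q = 734 pallets
Cycle time = (working days × Q)/D = (250 × 734) / 75,980 = 2.415 days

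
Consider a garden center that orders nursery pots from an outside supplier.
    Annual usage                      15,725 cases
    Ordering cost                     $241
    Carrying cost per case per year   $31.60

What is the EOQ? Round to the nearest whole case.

Q* = √(2·D·S / H) = √(2·15,725·241 / 31.6) = √239,856.0 ≈ 489.75

490 cases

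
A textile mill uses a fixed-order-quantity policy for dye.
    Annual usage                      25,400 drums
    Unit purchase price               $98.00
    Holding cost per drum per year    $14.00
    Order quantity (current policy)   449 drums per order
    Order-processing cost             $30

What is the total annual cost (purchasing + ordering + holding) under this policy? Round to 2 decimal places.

$2,494,040.10

Orders/yr = 25,400/449 = 56.570; ordering cost = 56.570 × $30 = $1,697.10
Average inventory = 449/2 = 224.5; holding cost = 224.5 × $14 = $3,143.00
Purchase cost = D·C = 25,400 × 98 = $2,489,200.00
Total = $1,697.10 + $3,143.00 + $2,489,200.00 = $2,494,040.10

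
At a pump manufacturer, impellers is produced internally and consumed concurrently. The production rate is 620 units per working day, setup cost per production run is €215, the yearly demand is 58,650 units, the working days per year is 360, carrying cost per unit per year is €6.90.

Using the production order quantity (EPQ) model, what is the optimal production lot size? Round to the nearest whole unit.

Daily demand d = 58,650/360 = 162.917; p = 620; 1 − d/p = 0.73723
EPQ = √(2DS / (H(1 − d/p)))
    = √(2 × 58,650 × 215 / (6.9 × 0.73723)) ≈ 2,226.60

2,227 units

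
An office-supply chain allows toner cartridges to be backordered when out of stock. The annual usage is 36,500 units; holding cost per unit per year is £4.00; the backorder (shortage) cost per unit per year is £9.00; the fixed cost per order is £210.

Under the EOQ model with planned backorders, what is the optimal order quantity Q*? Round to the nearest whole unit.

2,353 units

Basic EOQ = √(2·36,500·210/4) = 1,957.677
Backorder adjustment √((H+b)/b) = √((4+9)/9) = 1.2019
Q* = 1,957.677 × 1.2019 ≈ 2,352.84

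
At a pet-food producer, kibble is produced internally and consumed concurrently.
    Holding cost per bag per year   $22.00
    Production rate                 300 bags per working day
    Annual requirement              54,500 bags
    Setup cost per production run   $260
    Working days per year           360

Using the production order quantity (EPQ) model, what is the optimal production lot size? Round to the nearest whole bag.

1,613 bags

Daily demand d = 54,500/360 = 151.389; p = 300; 1 − d/p = 0.49537
EPQ = √(2DS / (H(1 − d/p)))
    = √(2 × 54,500 × 260 / (22 × 0.49537)) ≈ 1,612.59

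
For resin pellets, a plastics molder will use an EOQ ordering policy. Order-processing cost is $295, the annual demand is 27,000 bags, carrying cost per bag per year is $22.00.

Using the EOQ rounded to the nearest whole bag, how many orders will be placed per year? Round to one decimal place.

2DS/H = 2·27,000·295/22 = 724,090.91
EOQ = √724,090.91 ≈ 850.94 → Q = 851
N = D/Q = 27,000/851 ≈ 31.727 orders/yr

31.7 orders per year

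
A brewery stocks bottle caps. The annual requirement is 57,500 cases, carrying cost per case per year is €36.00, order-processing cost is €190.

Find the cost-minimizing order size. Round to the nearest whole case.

779 cases

2DS/H = 2·57,500·190/36 = 606,944.44
EOQ = √606,944.44 ≈ 779.07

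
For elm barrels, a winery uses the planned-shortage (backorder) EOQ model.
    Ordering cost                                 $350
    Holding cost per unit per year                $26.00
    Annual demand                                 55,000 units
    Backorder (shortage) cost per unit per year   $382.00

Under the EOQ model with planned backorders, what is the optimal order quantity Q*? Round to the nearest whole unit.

1,258 units

Q* = √(2DS/H) · √((H + b)/b)
   = √(2 × 55,000 × 350 / 26) · √((26 + 382) / 382)
   = 1,216.869 × 1.0335 ≈ 1,257.60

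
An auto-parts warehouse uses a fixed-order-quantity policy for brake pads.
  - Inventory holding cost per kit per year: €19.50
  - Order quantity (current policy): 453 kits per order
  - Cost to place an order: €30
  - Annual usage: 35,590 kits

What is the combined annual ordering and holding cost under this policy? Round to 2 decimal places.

€6,773.70

Annual ordering cost = (D/Q)·S = (35,590/453) × 30 = €2,356.95
Annual holding cost  = (Q/2)·H = (453/2) × 19.5 = €4,416.75
Total = €2,356.95 + €4,416.75 = €6,773.70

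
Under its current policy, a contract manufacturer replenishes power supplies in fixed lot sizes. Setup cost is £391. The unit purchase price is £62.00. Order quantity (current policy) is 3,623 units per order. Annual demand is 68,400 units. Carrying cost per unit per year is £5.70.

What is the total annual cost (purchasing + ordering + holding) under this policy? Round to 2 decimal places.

Orders/yr = 68,400/3,623 = 18.879; ordering cost = 18.879 × £391 = £7,381.84
Average inventory = 3,623/2 = 1811.5; holding cost = 1811.5 × £5.7 = £10,325.55
Purchase cost = D·C = 68,400 × 62 = £4,240,800.00
Total = £7,381.84 + £10,325.55 + £4,240,800.00 = £4,258,507.39

£4,258,507.39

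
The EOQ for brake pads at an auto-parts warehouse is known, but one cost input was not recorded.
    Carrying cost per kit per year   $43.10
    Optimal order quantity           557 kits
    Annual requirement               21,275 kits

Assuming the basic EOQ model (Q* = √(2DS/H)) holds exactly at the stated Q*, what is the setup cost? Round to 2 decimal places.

From Q* = √(2DS/H) ⇒ Q*² = 2DS/H.
S = Q²H / (2D) = 557² × 43.1 / (2 × 21,275) = 314.2593

$314.26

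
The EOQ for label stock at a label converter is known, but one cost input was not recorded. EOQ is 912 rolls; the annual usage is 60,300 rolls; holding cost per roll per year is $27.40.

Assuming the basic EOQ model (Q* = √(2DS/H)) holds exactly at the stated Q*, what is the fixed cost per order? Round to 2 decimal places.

Since Q* = (2DS/H)^½, squaring gives Q*²·H = 2DS.
S = Q²H / (2D) = 912² × 27.4 / (2 × 60,300) = 188.9700

$188.97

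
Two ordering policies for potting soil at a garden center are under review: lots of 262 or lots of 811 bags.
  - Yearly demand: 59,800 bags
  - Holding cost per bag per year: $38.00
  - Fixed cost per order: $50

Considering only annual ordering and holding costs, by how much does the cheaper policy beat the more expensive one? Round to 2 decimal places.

TC(Q) = (D/Q)S + (Q/2)H
TC(262) = (59,800/262)×50 + (262/2)×38 = $16,390.21
TC(811) = (59,800/811)×50 + (811/2)×38 = $19,095.81
Cheaper: Q = 262.  Difference = $2,705.59

$2,705.59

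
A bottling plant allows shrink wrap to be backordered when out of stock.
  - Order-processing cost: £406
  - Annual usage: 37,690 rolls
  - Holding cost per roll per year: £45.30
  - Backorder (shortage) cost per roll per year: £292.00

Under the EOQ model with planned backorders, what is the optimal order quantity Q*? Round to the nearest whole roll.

Basic EOQ = √(2·37,690·406/45.3) = 821.944
Backorder adjustment √((H+b)/b) = √((45.3+292)/292) = 1.0748
Q* = 821.944 × 1.0748 ≈ 883.40

883 rolls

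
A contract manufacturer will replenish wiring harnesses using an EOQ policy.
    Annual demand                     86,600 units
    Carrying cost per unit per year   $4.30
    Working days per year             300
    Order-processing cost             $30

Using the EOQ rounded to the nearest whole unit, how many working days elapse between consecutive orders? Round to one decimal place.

3.8 days

Q* = √(2·D·S / H) = √(2·86,600·30 / 4.3) = √1,208,372.1 ≈ 1,099.26 → Q = 1,099 units
T = Q/D × 300 days = 1,099/86,600 × 300 = 3.807 days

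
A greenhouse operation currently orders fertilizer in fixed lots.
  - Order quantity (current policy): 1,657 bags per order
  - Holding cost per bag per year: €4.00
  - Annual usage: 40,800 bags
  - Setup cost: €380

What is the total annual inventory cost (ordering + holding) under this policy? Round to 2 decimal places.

Annual ordering cost = (D/Q)·S = (40,800/1,657) × 380 = €9,356.67
Annual holding cost  = (Q/2)·H = (1,657/2) × 4 = €3,314.00
Total = €9,356.67 + €3,314.00 = €12,670.67

€12,670.67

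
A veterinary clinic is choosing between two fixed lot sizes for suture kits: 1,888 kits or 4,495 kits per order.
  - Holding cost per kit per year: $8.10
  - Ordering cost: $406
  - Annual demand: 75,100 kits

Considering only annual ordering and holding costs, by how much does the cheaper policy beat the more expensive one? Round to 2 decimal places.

Annual cost at Q: ordering D·S/Q plus holding Q·H/2.
TC(1,888) = (75,100/1,888)×406 + (1,888/2)×8.1 = $23,796.08
TC(4,495) = (75,100/4,495)×406 + (4,495/2)×8.1 = $24,987.98
Cheaper: Q = 1,888.  Difference = $1,191.89

$1,191.89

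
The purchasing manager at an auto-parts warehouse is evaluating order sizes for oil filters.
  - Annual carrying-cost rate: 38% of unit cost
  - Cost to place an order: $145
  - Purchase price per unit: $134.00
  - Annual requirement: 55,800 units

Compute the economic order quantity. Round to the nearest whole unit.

564 units

Carrying cost H = $134 × 38% = $50.9200/unit/yr
2DS/H = 2·55,800·145/50.92 = 317,792.62
EOQ = √317,792.62 ≈ 563.73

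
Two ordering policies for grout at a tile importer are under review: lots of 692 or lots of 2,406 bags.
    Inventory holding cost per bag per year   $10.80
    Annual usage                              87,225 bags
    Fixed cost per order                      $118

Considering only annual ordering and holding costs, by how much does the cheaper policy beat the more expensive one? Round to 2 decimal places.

For each Q, cost = (D/Q)·S + (Q/2)·H.
TC(692) = (87,225/692)×118 + (692/2)×10.8 = $18,610.43
TC(2,406) = (87,225/2,406)×118 + (2,406/2)×10.8 = $17,270.27
Lots of 2,406 are cheaper by $1,340.16.

$1,340.16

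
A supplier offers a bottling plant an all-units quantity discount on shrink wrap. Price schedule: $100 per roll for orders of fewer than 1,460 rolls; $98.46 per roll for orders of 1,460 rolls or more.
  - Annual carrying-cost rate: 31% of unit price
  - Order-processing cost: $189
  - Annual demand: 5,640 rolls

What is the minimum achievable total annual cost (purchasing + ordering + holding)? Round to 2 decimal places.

$572,129.55

H₁ = 31%×$100 = $31.0000;  H₂ = 31%×$98.46 = $30.5226
EOQ₁ = √(2×5,640×189/31.0000) = 262.24  (< 1,460, feasible at tier 1)
EOQ₂ = √(2×5,640×189/30.5226) = 264.29  (< 1,460 → use Q = 1,460 at tier-2 price)
TC(tier 1 (EOQ₁), Q≈262.2) = $572,129.55
TC(tier 2, Q≈1,460.0) = $578,326.01
Minimum at tier 1 (EOQ₁): $572,129.55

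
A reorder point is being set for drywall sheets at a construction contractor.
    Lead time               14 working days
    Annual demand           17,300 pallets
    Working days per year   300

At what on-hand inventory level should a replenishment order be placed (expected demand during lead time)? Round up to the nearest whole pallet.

Daily demand d = 17,300 / 300 = 57.667 pallets/day
Demand during lead time = 57.667 × 14 = 807.33
Reorder point = 807.33 → round up

808 pallets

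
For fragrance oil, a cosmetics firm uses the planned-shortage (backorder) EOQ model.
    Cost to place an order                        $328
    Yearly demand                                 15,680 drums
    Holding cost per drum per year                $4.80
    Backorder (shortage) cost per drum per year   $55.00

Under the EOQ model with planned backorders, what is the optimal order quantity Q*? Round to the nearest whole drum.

Basic EOQ = √(2·15,680·328/4.8) = 1,463.876
Backorder adjustment √((H+b)/b) = √((4.8+55)/55) = 1.0427
Q* = 1,463.876 × 1.0427 ≈ 1,526.42

1,526 drums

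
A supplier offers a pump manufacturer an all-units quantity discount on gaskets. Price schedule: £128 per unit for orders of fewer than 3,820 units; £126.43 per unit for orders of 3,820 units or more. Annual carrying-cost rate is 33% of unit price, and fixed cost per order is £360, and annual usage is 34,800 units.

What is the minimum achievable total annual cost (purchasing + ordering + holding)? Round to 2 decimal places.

£4,482,732.41

H₁ = 33%×£128 = £42.2400;  H₂ = 33%×£126.43 = £41.7219
EOQ₁ = √(2×34,800×360/42.2400) = 770.18  (< 3,820, feasible at tier 1)
EOQ₂ = √(2×34,800×360/41.7219) = 774.95  (< 3,820 → use Q = 3,820 at tier-2 price)
TC(tier 1 (EOQ₁), Q≈770.2) = £4,486,932.53
TC(tier 2, Q≈3,820.0) = £4,482,732.41
Minimum at tier 2: £4,482,732.41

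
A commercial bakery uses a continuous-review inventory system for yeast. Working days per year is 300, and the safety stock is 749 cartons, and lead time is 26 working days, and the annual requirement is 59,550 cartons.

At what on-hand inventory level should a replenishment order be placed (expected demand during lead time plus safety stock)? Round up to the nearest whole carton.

Daily demand d = 59,550 / 300 = 198.500 cartons/day
Demand during lead time = 198.500 × 26 = 5,161.00
Reorder point = 5,161.00 + 749 = 5,910.00 → round up

5,910 cartons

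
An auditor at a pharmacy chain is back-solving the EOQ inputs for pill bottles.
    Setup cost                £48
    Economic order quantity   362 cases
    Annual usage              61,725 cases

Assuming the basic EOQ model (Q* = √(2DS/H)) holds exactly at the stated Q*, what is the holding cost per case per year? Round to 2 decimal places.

£45.22

Since Q* = (2DS/H)^½, squaring gives Q*²·H = 2DS.
H = 2DS / Q² = 2 × 61,725 × 48 / 362² = 45.2184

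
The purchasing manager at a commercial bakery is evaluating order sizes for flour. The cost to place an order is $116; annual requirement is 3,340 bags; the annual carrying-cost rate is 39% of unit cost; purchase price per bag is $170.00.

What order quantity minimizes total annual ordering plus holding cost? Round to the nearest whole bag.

H = i·C = 0.39 × $170 = $66.3000 per bag-year
Q* = √(2·D·S / H) = √(2·3,340·116 / 66.3) = √11,687.5 ≈ 108.11

108 bags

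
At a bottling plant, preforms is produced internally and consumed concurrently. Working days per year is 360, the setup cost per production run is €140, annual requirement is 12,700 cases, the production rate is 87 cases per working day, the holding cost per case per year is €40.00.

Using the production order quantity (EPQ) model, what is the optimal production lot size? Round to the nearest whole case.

d = 12,700/360 = 35.2778 cases/day;  effective holding cost H(1 − d/p) = 40·(1 − 35.2778/87) = 23.78033
Q* = √(2DS / H_eff) = √(2·12,700·140 / 23.78033) ≈ 386.70

387 cases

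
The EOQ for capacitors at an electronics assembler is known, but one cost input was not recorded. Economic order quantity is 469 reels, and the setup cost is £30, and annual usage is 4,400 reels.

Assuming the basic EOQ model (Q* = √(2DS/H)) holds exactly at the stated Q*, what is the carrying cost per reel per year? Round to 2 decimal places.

£1.20

From Q* = √(2DS/H) ⇒ Q*² = 2DS/H.
H = 2DS / Q² = 2 × 4,400 × 30 / 469² = 1.2002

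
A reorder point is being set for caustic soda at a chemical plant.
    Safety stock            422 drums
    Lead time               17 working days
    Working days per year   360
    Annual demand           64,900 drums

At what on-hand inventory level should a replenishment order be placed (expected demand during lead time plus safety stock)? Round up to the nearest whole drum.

3,487 drums

Daily demand d = 64,900 / 360 = 180.278 drums/day
Demand during lead time = 180.278 × 17 = 3,064.72
Reorder point = 3,064.72 + 422 = 3,486.72 → round up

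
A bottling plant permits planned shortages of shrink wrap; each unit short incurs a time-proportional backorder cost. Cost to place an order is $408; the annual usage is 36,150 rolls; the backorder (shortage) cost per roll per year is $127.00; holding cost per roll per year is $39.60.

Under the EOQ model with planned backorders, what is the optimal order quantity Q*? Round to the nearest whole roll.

Basic EOQ = √(2·36,150·408/39.6) = 863.081
Backorder adjustment √((H+b)/b) = √((39.6+127)/127) = 1.1453
Q* = 863.081 × 1.1453 ≈ 988.52

989 rolls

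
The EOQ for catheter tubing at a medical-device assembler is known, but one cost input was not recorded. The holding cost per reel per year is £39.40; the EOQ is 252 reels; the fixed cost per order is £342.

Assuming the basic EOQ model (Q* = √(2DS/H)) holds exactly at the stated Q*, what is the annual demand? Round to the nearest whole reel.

EOQ relation: Q² = 2DS/H, so rearrange for the unknown.
D = Q²H / (2S) = 252² × 39.4 / (2 × 342) = 3,657.98

3,658 reels per year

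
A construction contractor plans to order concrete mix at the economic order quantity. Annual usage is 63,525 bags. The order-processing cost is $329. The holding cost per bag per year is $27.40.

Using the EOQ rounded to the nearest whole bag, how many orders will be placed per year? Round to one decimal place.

51.4 orders per year

EOQ = √(2DS/H) = √(2 × 63,525 × 329 / 27.4)
    = √(1,525,527.37) ≈ 1,235.12 → Q = 1,235
Orders per year = D/Q = 63,525 / 1,235 = 51.437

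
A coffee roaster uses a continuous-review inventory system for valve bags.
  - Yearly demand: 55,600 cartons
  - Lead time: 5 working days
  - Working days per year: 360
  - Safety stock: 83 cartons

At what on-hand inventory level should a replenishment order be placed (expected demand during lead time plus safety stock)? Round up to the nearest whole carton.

Daily demand d = 55,600 / 360 = 154.444 cartons/day
Demand during lead time = 154.444 × 5 = 772.22
Reorder point = 772.22 + 83 = 855.22 → round up

856 cartons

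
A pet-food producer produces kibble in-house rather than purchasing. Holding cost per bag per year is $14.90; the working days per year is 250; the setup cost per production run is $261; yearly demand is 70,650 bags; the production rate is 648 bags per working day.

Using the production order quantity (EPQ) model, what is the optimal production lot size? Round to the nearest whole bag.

d = 70,650/250 = 282.6000 bags/day;  effective holding cost H(1 − d/p) = 14.9·(1 − 282.6000/648) = 8.40194
Q* = √(2DS / H_eff) = √(2·70,650·261 / 8.40194) ≈ 2,095.08

2,095 bags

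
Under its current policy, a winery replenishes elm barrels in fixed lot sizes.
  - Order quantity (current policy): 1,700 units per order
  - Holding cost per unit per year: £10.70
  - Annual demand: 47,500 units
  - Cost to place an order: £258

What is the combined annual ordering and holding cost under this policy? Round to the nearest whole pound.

Ordering: D/Q × S = 47,500/1,700 × £258 = £7,208.82
Holding:  Q/2 × H = 1,700/2 × £10.7 = £9,095.00
Total = £7,208.82 + £9,095.00 = £16,303.82

£16,304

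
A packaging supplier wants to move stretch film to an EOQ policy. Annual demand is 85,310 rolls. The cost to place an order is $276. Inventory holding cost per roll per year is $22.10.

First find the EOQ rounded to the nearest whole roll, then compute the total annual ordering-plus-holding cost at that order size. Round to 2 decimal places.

2DS/H = 2·85,310·276/22.1 = 2,130,819.91
EOQ = √2,130,819.91 ≈ 1,459.73 → Q = 1,460 rolls
Ordering: D/Q × S = 85,310/1,460 × $276 = $16,127.10
Holding:  Q/2 × H = 1,460/2 × $22.1 = $16,133.00
Total = $16,127.10 + $16,133.00 = $32,260.10

$32,260.10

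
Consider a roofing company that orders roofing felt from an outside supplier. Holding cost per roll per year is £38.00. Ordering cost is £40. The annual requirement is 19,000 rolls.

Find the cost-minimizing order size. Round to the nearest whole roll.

200 rolls

EOQ = √(2DS/H) = √(2 × 19,000 × 40 / 38)
    = √(40,000.00) ≈ 200.00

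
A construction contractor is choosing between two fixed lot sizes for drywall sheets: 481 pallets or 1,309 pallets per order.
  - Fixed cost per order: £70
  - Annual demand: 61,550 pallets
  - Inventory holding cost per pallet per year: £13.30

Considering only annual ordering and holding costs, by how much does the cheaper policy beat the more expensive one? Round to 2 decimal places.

Annual cost at Q: ordering D·S/Q plus holding Q·H/2.
TC(481) = (61,550/481)×70 + (481/2)×13.3 = £12,156.03
TC(1,309) = (61,550/1,309)×70 + (1,309/2)×13.3 = £11,996.29
Lots of 1,309 are cheaper by £159.74.

£159.74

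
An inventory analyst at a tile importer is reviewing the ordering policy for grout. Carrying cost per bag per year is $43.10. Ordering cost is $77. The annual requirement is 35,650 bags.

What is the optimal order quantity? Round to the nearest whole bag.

357 bags

EOQ = √(2DS/H) = √(2 × 35,650 × 77 / 43.1)
    = √(127,380.51) ≈ 356.90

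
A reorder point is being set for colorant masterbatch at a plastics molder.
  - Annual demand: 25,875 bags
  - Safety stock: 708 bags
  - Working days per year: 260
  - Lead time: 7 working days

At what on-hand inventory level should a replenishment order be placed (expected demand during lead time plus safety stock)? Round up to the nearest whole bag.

Daily demand d = 25,875 / 260 = 99.519 bags/day
Demand during lead time = 99.519 × 7 = 696.63
Reorder point = 696.63 + 708 = 1,404.63 → round up

1,405 bags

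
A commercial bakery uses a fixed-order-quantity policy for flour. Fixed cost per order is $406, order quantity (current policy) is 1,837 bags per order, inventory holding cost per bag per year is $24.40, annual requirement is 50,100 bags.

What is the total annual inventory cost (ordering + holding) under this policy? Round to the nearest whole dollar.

$33,484

Orders/yr = 50,100/1,837 = 27.273; ordering cost = 27.273 × $406 = $11,072.73
Average inventory = 1,837/2 = 918.5; holding cost = 918.5 × $24.4 = $22,411.40
Total = $11,072.73 + $22,411.40 = $33,484.13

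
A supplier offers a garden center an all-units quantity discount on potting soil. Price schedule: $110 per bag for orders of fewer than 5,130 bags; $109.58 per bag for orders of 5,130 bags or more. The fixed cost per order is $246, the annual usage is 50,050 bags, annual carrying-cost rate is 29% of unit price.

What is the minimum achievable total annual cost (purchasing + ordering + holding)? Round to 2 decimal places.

$5,533,527.21

H₁ = 29%×$110 = $31.9000;  H₂ = 29%×$109.58 = $31.7782
EOQ₁ = √(2×50,050×246/31.9000) = 878.60  (< 5,130, feasible at tier 1)
EOQ₂ = √(2×50,050×246/31.7782) = 880.28  (< 5,130 → use Q = 5,130 at tier-2 price)
TC(tier 1 (EOQ₁), Q≈878.6) = $5,533,527.21
TC(tier 2, Q≈5,130.0) = $5,568,390.14
Minimum at tier 1 (EOQ₁): $5,533,527.21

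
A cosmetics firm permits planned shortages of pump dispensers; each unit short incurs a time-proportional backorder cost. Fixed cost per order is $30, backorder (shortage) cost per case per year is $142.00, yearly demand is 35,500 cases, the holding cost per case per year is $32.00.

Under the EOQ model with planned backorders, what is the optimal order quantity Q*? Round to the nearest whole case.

Q* = √(2DS/H) · √((H + b)/b)
   = √(2 × 35,500 × 30 / 32) · √((32 + 142) / 142)
   = 257.997 × 1.1070 ≈ 285.59

286 cases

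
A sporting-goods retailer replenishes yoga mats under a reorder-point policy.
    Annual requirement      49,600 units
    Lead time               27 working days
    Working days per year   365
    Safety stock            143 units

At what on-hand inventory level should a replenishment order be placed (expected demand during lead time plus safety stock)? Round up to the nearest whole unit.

3,813 units

Daily demand d = 49,600 / 365 = 135.890 units/day
Demand during lead time = 135.890 × 27 = 3,669.04
Reorder point = 3,669.04 + 143 = 3,812.04 → round up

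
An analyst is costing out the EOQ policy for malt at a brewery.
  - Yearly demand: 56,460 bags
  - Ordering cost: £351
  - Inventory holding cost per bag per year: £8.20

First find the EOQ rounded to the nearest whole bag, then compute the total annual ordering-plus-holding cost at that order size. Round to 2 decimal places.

£18,027.93

Optimal lot size Q* = (2 × 56,460 × £351 / £8.2)^½ ≈ 2,198.53 → Q = 2,199 bags
Annual ordering cost = (D/Q)·S = (56,460/2,199) × 351 = £9,012.03
Annual holding cost  = (Q/2)·H = (2,199/2) × 8.2 = £9,015.90
Total = £9,012.03 + £9,015.90 = £18,027.93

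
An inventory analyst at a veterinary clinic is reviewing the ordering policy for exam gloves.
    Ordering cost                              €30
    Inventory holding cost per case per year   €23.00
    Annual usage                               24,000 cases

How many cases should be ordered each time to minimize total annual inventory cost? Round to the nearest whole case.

EOQ = √(2DS/H) = √(2 × 24,000 × 30 / 23)
    = √(62,608.70) ≈ 250.22

250 cases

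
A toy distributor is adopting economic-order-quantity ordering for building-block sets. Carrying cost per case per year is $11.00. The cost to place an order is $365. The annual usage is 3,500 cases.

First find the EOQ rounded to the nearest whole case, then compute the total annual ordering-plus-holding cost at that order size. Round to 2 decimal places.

2DS/H = 2·3,500·365/11 = 232,272.73
EOQ = √232,272.73 ≈ 481.95 → Q = 482 cases
Ordering: D/Q × S = 3,500/482 × $365 = $2,650.41
Holding:  Q/2 × H = 482/2 × $11 = $2,651.00
Total = $2,650.41 + $2,651.00 = $5,301.41

$5,301.41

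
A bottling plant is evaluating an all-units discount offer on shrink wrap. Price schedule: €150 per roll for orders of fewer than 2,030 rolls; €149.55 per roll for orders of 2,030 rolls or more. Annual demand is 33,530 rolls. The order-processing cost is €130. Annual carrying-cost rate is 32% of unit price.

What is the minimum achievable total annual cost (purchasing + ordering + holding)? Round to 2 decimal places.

€5,049,956.16

H₁ = 32%×€150 = €48.0000;  H₂ = 32%×€149.55 = €47.8560
EOQ₁ = √(2×33,530×130/48.0000) = 426.17  (< 2,030, feasible at tier 1)
EOQ₂ = √(2×33,530×130/47.8560) = 426.81  (< 2,030 → use Q = 2,030 at tier-2 price)
TC(tier 1 (EOQ₁), Q≈426.2) = €5,049,956.16
TC(tier 2, Q≈2,030.0) = €5,065,132.58
Minimum at tier 1 (EOQ₁): €5,049,956.16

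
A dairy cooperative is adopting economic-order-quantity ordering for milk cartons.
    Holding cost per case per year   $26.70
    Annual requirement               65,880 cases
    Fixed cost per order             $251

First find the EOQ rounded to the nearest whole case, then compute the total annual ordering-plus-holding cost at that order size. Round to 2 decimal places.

$29,715.59

Q* = √(2·D·S / H) = √(2·65,880·251 / 26.7) = √1,238,642.7 ≈ 1,112.94 → Q = 1,113 cases
Annual ordering cost = (D/Q)·S = (65,880/1,113) × 251 = $14,857.04
Annual holding cost  = (Q/2)·H = (1,113/2) × 26.7 = $14,858.55
Total = $14,857.04 + $14,858.55 = $29,715.59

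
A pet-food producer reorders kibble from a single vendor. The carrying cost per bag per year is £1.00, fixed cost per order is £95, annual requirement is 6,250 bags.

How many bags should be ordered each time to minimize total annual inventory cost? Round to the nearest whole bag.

Q* = √(2·D·S / H) = √(2·6,250·95 / 1) = √1,187,500.0 ≈ 1,089.72

1,090 bags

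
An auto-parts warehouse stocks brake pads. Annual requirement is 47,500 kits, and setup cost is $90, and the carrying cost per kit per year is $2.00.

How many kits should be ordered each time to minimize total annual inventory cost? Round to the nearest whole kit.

2,068 kits

2DS/H = 2·47,500·90/2 = 4,275,000.00
EOQ = √4,275,000.00 ≈ 2,067.61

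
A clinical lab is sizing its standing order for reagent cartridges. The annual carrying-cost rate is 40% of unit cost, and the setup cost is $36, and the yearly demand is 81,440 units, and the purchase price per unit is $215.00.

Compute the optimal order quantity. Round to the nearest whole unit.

Carrying cost H = $215 × 40% = $86.0000/unit/yr
Optimal lot size Q* = (2 × 81,440 × $36 / $86)^½ ≈ 261.12

261 units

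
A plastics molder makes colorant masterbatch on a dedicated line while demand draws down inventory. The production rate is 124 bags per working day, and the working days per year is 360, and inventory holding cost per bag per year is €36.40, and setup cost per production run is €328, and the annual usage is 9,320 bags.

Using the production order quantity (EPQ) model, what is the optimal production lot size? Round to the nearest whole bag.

d = 9,320/360 = 25.8889 bags/day;  effective holding cost H(1 − d/p) = 36.4·(1 − 25.8889/124) = 28.80036
Q* = √(2DS / H_eff) = √(2·9,320·328 / 28.80036) ≈ 460.75

461 bags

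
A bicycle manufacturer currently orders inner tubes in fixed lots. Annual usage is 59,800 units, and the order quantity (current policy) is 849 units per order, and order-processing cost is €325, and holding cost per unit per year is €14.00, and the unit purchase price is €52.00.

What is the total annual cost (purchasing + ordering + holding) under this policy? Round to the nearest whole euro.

Annual ordering cost = (D/Q)·S = (59,800/849) × 325 = €22,891.64
Annual holding cost  = (Q/2)·H = (849/2) × 14 = €5,943.00
Purchase cost = D·C = 59,800 × 52 = €3,109,600.00
Total = €22,891.64 + €5,943.00 + €3,109,600.00 = €3,138,434.64

€3,138,435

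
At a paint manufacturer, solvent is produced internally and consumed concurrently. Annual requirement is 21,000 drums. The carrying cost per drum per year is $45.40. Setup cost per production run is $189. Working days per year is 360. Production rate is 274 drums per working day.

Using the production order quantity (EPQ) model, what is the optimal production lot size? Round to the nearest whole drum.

Daily demand d = 21,000/360 = 58.333; p = 274; 1 − d/p = 0.78710
EPQ = √(2DS / (H(1 − d/p)))
    = √(2 × 21,000 × 189 / (45.4 × 0.78710)) ≈ 471.32

471 drums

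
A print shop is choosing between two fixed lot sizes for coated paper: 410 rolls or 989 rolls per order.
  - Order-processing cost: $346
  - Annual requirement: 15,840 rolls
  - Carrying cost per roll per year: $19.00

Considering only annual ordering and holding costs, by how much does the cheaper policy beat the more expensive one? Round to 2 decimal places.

$2,325.32

Annual cost at Q: ordering D·S/Q plus holding Q·H/2.
TC(410) = (15,840/410)×346 + (410/2)×19 = $17,262.41
TC(989) = (15,840/989)×346 + (989/2)×19 = $14,937.10
|ΔTC| = |$17,262.41 − $14,937.10| = $2,325.32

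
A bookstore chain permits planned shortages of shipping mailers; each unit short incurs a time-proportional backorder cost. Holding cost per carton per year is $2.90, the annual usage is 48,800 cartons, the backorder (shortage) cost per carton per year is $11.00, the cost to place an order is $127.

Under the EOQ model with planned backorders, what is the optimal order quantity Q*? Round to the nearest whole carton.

Q* = √(2DS/H) · √((H + b)/b)
   = √(2 × 48,800 × 127 / 2.9) · √((2.9 + 11) / 11)
   = 2,067.416 × 1.1241 ≈ 2,324.01

2,324 cartons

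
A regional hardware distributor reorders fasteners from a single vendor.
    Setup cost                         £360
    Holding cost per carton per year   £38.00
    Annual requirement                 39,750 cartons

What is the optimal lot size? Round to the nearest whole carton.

868 cartons

2DS/H = 2·39,750·360/38 = 753,157.89
EOQ = √753,157.89 ≈ 867.85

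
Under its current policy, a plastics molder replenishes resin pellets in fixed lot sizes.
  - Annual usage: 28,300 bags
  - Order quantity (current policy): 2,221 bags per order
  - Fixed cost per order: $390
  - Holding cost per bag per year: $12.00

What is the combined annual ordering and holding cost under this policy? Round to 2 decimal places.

$18,295.38

Annual ordering cost = (D/Q)·S = (28,300/2,221) × 390 = $4,969.38
Annual holding cost  = (Q/2)·H = (2,221/2) × 12 = $13,326.00
Total = $4,969.38 + $13,326.00 = $18,295.38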